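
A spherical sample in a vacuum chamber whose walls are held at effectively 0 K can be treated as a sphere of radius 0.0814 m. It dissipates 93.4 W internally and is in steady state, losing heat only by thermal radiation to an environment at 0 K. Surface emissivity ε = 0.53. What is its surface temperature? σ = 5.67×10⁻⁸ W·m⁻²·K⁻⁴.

T ≈ 440 K

Steady state: internal power = radiated power, P = εσA T⁴.
Radiating area A = 4πr² = 0.08326 m².
T⁴ = P/(εσA) = 93.4/(0.53·5.67×10⁻⁸·0.08326) = 3.733×10¹⁰ K⁴.
T = (3.733×10¹⁰)^(1/4).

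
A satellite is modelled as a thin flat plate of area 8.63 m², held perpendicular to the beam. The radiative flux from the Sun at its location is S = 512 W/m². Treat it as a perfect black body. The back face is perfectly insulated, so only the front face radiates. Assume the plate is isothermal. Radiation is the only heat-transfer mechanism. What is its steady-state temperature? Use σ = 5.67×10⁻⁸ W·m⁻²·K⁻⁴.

At equilibrium, absorbed power = emitted power.
Absorbing cross-section = A = 8.630 m²; emitting surface = A = 8.630 m² (ratio 1).
S·A_cross = εσ·A_surf·T⁴  ⇒  T⁴ = S/(1σ).
T⁴ = 1.00·512/(1·5.67×10⁻⁸) = 9.030×10⁹ K⁴.
T = (9.030×10⁹)^(1/4).

T ≈ 308 K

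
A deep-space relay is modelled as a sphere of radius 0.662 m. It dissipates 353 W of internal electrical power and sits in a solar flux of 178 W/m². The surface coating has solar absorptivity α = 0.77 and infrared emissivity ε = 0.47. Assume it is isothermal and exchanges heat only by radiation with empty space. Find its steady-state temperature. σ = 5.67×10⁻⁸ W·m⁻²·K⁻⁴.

At steady state, absorbed solar power + internal power = radiated power.
Absorbed: α·S·A_cross = 0.77·178·1.377 = 188.7 W (cross-section πr²).
Total input = 188.7 + 353 = 541.7 W.
Radiated: εσ·A_surf·T⁴ with A_surf = 4πr² = 5.507 m².
T⁴ = 541.7/(0.47·5.67×10⁻⁸·5.507) = 3.691×10⁹ K⁴.

T ≈ 246 K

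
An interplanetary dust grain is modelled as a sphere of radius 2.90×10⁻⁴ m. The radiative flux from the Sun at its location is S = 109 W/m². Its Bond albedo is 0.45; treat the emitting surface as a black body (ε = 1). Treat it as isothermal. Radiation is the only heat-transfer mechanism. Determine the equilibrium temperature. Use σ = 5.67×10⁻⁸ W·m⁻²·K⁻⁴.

T ≈ 128 K

At equilibrium, absorbed power = emitted power.
Absorbing cross-section = πr² = 2.642×10⁻⁷ m²; emitting surface = 4πr² = 1.057×10⁻⁶ m² (ratio 4).
(1−a)S·A_cross = εσ·A_surf·T⁴  ⇒  T⁴ = (1−a)S/(4σ).
T⁴ = 0.550·109/(4·5.67×10⁻⁸) = 2.643×10⁸ K⁴.
T = (2.643×10⁸)^(1/4).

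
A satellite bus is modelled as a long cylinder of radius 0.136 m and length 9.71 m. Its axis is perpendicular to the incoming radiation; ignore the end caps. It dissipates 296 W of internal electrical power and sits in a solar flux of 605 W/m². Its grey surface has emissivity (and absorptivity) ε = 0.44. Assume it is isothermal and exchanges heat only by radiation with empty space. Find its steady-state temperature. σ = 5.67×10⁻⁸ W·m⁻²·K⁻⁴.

T ≈ 264 K

At steady state, absorbed solar power + internal power = radiated power.
Absorbed: α·S·A_cross = 0.44·605·2.641 = 703.1 W (cross-section 2rL).
Total input = 703.1 + 296 = 999.1 W.
Radiated: εσ·A_surf·T⁴ with A_surf = 2πrL = 8.297 m².
T⁴ = 999.1/(0.44·5.67×10⁻⁸·8.297) = 4.826×10⁹ K⁴.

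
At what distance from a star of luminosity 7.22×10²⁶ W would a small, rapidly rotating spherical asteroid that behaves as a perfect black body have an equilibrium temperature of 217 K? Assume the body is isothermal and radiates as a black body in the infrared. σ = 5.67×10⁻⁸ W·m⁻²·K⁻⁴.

d ≈ 3.38×10¹¹ m

For an isothermal black-emitting sphere, (1−a)S·πr² = σ·4πr²·T⁴ ⇒ S = 4σT⁴/(1−a).
S = 4·5.67×10⁻⁸·(217)⁴/1.00 = 502.9 W/m².
Flux falls as S = L/(4πd²), so d = √(L/(4πS)) = √(7.22×10²⁶/(4π·502.9)).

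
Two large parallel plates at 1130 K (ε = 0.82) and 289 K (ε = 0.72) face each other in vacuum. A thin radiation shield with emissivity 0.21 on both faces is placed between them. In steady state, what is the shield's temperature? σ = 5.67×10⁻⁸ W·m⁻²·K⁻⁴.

In steady state the net flux on the hot side equals that on the cold side.
σ(T₁⁴−T_s⁴)/D₁ = σ(T_s⁴−T₂⁴)/D₂, with D₁ = 1/ε₁+1/ε_s−1 = 4.981, D₂ = 1/ε_s+1/ε₂−1 = 5.151.
Solve for T_s⁴: T_s⁴ = (D₂·T₁⁴ + D₁·T₂⁴)/(D₁+D₂) = 8.323×10¹¹ K⁴.

T_s ≈ 955 K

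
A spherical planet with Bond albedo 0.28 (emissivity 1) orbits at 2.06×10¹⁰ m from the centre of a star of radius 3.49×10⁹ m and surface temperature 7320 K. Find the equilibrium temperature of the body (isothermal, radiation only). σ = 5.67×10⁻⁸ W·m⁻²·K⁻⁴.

The star's surface emits σT_*⁴; at distance d the flux is S = σT_*⁴(R_*/d)².
S = 5.67×10⁻⁸·(7320)⁴·(3.49×10⁹/2.06×10¹⁰)² = 4.672×10⁶ W/m².
For an isothermal sphere T⁴ = (1−a)S/(4σ) = 1.483×10¹³ K⁴.

T ≈ 1960 K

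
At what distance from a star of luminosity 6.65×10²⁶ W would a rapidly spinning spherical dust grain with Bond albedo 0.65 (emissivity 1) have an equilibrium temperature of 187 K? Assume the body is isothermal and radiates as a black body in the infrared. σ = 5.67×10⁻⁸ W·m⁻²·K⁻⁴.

d ≈ 2.58×10¹¹ m

For an isothermal black-emitting sphere, (1−a)S·πr² = σ·4πr²·T⁴ ⇒ S = 4σT⁴/(1−a).
S = 4·5.67×10⁻⁸·(187)⁴/0.350 = 792.4 W/m².
Flux falls as S = L/(4πd²), so d = √(L/(4πS)) = √(6.65×10²⁶/(4π·792.4)).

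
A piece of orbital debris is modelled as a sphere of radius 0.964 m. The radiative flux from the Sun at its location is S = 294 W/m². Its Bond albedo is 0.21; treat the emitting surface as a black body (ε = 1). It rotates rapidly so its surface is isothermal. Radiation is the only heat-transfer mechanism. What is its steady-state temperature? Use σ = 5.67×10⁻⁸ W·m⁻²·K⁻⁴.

T ≈ 179 K

At equilibrium, absorbed power = emitted power.
Absorbing cross-section = πr² = 2.919 m²; emitting surface = 4πr² = 11.68 m² (ratio 4).
(1−a)S·A_cross = εσ·A_surf·T⁴  ⇒  T⁴ = (1−a)S/(4σ).
T⁴ = 0.790·294/(4·5.67×10⁻⁸) = 1.024×10⁹ K⁴.
T = (1.024×10⁹)^(1/4).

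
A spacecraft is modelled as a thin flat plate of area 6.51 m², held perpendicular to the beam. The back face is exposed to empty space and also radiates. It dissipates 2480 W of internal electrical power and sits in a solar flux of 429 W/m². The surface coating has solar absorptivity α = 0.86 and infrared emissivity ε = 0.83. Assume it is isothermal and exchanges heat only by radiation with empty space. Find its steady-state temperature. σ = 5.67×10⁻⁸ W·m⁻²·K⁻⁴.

T ≈ 299 K

At steady state, absorbed solar power + internal power = radiated power.
Absorbed: α·S·A_cross = 0.86·429·6.510 = 2402 W (cross-section A).
Total input = 2402 + 2480 = 4882 W.
Radiated: εσ·A_surf·T⁴ with A_surf = 2A = 13.02 m².
T⁴ = 4882/(0.83·5.67×10⁻⁸·13.02) = 7.967×10⁹ K⁴.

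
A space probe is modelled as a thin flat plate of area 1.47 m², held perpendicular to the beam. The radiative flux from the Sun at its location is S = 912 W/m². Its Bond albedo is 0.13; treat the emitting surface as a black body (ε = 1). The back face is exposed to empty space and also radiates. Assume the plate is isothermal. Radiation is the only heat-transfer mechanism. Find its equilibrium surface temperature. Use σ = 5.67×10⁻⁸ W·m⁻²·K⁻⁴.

At equilibrium, absorbed power = emitted power.
Absorbing cross-section = A = 1.470 m²; emitting surface = 2A = 2.940 m² (ratio 2).
(1−a)S·A_cross = εσ·A_surf·T⁴  ⇒  T⁴ = (1−a)S/(2σ).
T⁴ = 0.870·912/(2·5.67×10⁻⁸) = 6.997×10⁹ K⁴.
T = (6.997×10⁹)^(1/4).

T ≈ 289 K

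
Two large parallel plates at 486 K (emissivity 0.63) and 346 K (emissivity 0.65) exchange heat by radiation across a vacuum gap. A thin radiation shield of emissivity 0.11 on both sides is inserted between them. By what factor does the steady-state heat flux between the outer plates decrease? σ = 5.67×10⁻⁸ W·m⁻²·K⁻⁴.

Without shield: q₀ = σΔ(T⁴)/(1/ε₁+1/ε₂−1) with denominator 2.126.
With shield the two gaps are in series; the resistances add: (1/ε₁+1/ε_s−1)+(1/ε_s+1/ε₂−1) = 9.678+9.629 = 19.31.
Heat-flux ratio q₀/q = 19.31/2.126.

factor ≈ 9.08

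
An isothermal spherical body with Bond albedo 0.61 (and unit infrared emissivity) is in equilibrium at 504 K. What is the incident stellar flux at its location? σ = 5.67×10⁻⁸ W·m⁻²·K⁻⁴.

(1−a)S·πr² = σ·4πr²·T⁴ ⇒ S = 4σT⁴/(1−a).
S = 4·5.67×10⁻⁸·6.452×10¹⁰/0.390.

S ≈ 37500 W/m²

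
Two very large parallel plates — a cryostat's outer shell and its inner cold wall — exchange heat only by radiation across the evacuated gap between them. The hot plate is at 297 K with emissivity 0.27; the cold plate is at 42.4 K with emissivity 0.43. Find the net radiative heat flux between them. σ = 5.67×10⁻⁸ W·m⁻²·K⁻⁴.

q ≈ 87.7 W/m²

For two infinite grey parallel plates, q = σ(T₁⁴ − T₂⁴)/(1/ε₁ + 1/ε₂ − 1).
T₁⁴ − T₂⁴ = 7.781×10⁹ − 3.232×10⁶ = 7.778×10⁹ K⁴.
1/ε₁ + 1/ε₂ − 1 = 3.704 + 2.326 − 1 = 5.029.
q = 5.67×10⁻⁸ × 7.778×10⁹ / 5.029.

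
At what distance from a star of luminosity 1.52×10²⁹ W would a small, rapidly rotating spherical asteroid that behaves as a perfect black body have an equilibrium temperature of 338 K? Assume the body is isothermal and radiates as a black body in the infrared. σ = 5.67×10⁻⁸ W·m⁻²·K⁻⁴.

d ≈ 2.02×10¹² m

For an isothermal black-emitting sphere, (1−a)S·πr² = σ·4πr²·T⁴ ⇒ S = 4σT⁴/(1−a).
S = 4·5.67×10⁻⁸·(338)⁴/1.00 = 2960 W/m².
Flux falls as S = L/(4πd²), so d = √(L/(4πS)) = √(1.52×10²⁹/(4π·2960)).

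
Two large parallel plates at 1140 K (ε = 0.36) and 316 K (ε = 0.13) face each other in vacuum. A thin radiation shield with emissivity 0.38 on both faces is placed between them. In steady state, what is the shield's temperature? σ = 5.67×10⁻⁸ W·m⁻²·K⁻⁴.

In steady state the net flux on the hot side equals that on the cold side.
σ(T₁⁴−T_s⁴)/D₁ = σ(T_s⁴−T₂⁴)/D₂, with D₁ = 1/ε₁+1/ε_s−1 = 4.409, D₂ = 1/ε_s+1/ε₂−1 = 9.324.
Solve for T_s⁴: T_s⁴ = (D₂·T₁⁴ + D₁·T₂⁴)/(D₁+D₂) = 1.150×10¹² K⁴.

T_s ≈ 1040 K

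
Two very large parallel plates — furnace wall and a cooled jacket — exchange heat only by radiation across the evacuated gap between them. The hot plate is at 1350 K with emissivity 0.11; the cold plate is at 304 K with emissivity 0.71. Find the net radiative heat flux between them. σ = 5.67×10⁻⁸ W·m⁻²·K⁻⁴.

q ≈ 19800 W/m²

For two infinite grey parallel plates, q = σ(T₁⁴ − T₂⁴)/(1/ε₁ + 1/ε₂ − 1).
T₁⁴ − T₂⁴ = 3.322×10¹² − 8.541×10⁹ = 3.313×10¹² K⁴.
1/ε₁ + 1/ε₂ − 1 = 9.091 + 1.408 − 1 = 9.499.
q = 5.67×10⁻⁸ × 3.313×10¹² / 9.499.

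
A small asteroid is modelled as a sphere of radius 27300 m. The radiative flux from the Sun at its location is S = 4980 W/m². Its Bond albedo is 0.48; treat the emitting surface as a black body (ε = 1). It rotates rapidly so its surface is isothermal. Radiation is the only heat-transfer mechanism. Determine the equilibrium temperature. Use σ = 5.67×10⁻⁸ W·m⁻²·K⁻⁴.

At equilibrium, absorbed power = emitted power.
Absorbing cross-section = πr² = 2.341×10⁹ m²; emitting surface = 4πr² = 9.366×10⁹ m² (ratio 4).
(1−a)S·A_cross = εσ·A_surf·T⁴  ⇒  T⁴ = (1−a)S/(4σ).
T⁴ = 0.520·4980/(4·5.67×10⁻⁸) = 1.142×10¹⁰ K⁴.
T = (1.142×10¹⁰)^(1/4).

T ≈ 327 K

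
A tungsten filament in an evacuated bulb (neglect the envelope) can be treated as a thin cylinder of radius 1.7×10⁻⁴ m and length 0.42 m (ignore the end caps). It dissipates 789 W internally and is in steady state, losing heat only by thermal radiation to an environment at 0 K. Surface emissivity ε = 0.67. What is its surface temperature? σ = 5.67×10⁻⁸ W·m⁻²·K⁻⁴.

Steady state: internal power = radiated power, P = εσA T⁴.
Radiating area A = 2πrL = 4.486×10⁻⁴ m².
T⁴ = P/(εσA) = 789/(0.67·5.67×10⁻⁸·4.486×10⁻⁴) = 4.630×10¹³ K⁴.
T = (4.630×10¹³)^(1/4).

T ≈ 2610 K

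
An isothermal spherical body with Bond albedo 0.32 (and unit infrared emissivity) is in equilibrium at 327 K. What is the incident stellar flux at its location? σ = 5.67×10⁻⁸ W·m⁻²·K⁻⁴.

(1−a)S·πr² = σ·4πr²·T⁴ ⇒ S = 4σT⁴/(1−a).
S = 4·5.67×10⁻⁸·1.143×10¹⁰/0.680.

S ≈ 3810 W/m²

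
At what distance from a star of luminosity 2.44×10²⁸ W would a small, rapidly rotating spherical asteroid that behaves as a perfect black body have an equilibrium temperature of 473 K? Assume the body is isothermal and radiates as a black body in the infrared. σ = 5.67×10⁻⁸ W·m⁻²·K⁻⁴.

d ≈ 4.14×10¹¹ m

For an isothermal black-emitting sphere, (1−a)S·πr² = σ·4πr²·T⁴ ⇒ S = 4σT⁴/(1−a).
S = 4·5.67×10⁻⁸·(473)⁴/1.00 = 11350 W/m².
Flux falls as S = L/(4πd²), so d = √(L/(4πS)) = √(2.44×10²⁸/(4π·11350)).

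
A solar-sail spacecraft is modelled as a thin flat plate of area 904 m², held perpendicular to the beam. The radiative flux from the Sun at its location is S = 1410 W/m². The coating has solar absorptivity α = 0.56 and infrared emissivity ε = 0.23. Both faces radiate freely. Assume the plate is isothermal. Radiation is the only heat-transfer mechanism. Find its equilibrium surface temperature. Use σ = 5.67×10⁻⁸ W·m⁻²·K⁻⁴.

T ≈ 417 K

At equilibrium, absorbed power = emitted power.
Absorbing cross-section = A = 904.0 m²; emitting surface = 2A = 1808 m² (ratio 2).
αS·A_cross = εσ·A_surf·T⁴  ⇒  T⁴ = αS/(ε·2σ).
T⁴ = 0.560·1410/(0.23·2·5.67×10⁻⁸) = 3.027×10¹⁰ K⁴.
T = (3.027×10¹⁰)^(1/4).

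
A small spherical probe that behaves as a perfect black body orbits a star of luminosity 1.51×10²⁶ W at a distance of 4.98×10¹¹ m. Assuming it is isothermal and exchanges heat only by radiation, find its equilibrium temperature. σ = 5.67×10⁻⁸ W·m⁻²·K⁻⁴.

T ≈ 121 K

First find the stellar flux at distance d: S = L/(4πd²) = 1.51×10²⁶/(4π·(4.98×10¹¹)²) = 48.45 W/m².
For an isothermal sphere, absorbed (1−a)S·πr² = emitted σ·4πr²·T⁴, so T⁴ = (1−a)S/(4σ).
T⁴ = 1.00·48.45/(4·5.67×10⁻⁸) = 2.136×10⁸ K⁴.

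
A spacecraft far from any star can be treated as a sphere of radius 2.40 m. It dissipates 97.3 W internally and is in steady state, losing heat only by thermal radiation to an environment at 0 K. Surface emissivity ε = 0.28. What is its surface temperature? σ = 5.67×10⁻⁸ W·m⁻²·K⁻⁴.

T ≈ 95.9 K

Steady state: internal power = radiated power, P = εσA T⁴.
Radiating area A = 4πr² = 72.38 m².
T⁴ = P/(εσA) = 97.3/(0.28·5.67×10⁻⁸·72.38) = 8.467×10⁷ K⁴.
T = (8.467×10⁷)^(1/4).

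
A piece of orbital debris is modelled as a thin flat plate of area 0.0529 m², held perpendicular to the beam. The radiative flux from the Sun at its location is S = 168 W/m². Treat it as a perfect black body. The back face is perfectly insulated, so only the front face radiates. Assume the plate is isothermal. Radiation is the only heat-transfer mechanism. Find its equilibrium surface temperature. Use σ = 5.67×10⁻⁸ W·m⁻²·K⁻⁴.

T ≈ 233 K

At equilibrium, absorbed power = emitted power.
Absorbing cross-section = A = 0.05290 m²; emitting surface = A = 0.05290 m² (ratio 1).
S·A_cross = εσ·A_surf·T⁴  ⇒  T⁴ = S/(1σ).
T⁴ = 1.00·168/(1·5.67×10⁻⁸) = 2.963×10⁹ K⁴.
T = (2.963×10⁹)^(1/4).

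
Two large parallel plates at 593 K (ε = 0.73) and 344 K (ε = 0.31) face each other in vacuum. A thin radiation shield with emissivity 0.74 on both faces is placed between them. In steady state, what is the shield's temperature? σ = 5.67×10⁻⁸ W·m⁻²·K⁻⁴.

In steady state the net flux on the hot side equals that on the cold side.
σ(T₁⁴−T_s⁴)/D₁ = σ(T_s⁴−T₂⁴)/D₂, with D₁ = 1/ε₁+1/ε_s−1 = 1.721, D₂ = 1/ε_s+1/ε₂−1 = 3.577.
Solve for T_s⁴: T_s⁴ = (D₂·T₁⁴ + D₁·T₂⁴)/(D₁+D₂) = 8.804×10¹⁰ K⁴.

T_s ≈ 545 K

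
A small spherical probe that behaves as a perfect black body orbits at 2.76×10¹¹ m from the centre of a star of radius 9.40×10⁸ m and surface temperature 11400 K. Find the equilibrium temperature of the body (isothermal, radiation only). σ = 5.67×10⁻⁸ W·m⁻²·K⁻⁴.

T ≈ 470 K

The star's surface emits σT_*⁴; at distance d the flux is S = σT_*⁴(R_*/d)².
S = 5.67×10⁻⁸·(11400)⁴·(9.40×10⁸/2.76×10¹¹)² = 11110 W/m².
For an isothermal sphere T⁴ = (1−a)S/(4σ) = 4.898×10¹⁰ K⁴.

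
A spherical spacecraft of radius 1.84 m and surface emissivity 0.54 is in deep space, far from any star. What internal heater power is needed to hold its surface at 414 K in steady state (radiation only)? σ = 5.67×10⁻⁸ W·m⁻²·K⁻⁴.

P ≈ 38300 W

P = εσ·4πr²·T⁴.
4πr² = 42.54 m²; T⁴ = 2.938×10¹⁰ K⁴.
P = 0.54·5.67×10⁻⁸·42.54·2.938×10¹⁰.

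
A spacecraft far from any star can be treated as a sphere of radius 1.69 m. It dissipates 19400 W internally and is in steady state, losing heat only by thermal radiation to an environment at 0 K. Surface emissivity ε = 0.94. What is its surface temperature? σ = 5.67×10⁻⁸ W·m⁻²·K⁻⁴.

T ≈ 317 K

Steady state: internal power = radiated power, P = εσA T⁴.
Radiating area A = 4πr² = 35.89 m².
T⁴ = P/(εσA) = 19400/(0.94·5.67×10⁻⁸·35.89) = 1.014×10¹⁰ K⁴.
T = (1.014×10¹⁰)^(1/4).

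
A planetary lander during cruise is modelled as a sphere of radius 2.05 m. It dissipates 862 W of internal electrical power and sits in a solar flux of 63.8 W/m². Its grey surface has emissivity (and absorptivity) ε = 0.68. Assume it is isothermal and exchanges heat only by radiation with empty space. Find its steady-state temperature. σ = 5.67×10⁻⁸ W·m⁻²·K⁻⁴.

T ≈ 163 K

At steady state, absorbed solar power + internal power = radiated power.
Absorbed: α·S·A_cross = 0.68·63.8·13.20 = 572.8 W (cross-section πr²).
Total input = 572.8 + 862 = 1435 W.
Radiated: εσ·A_surf·T⁴ with A_surf = 4πr² = 52.81 m².
T⁴ = 1435/(0.68·5.67×10⁻⁸·52.81) = 7.047×10⁸ K⁴.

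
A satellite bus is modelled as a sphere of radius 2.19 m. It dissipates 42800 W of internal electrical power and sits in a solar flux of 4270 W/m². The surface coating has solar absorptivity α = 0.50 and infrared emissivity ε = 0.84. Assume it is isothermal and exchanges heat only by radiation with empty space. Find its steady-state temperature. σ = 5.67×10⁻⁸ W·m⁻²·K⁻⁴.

At steady state, absorbed solar power + internal power = radiated power.
Absorbed: α·S·A_cross = 0.50·4270·15.07 = 32170 W (cross-section πr²).
Total input = 32170 + 42800 = 74970 W.
Radiated: εσ·A_surf·T⁴ with A_surf = 4πr² = 60.27 m².
T⁴ = 74970/(0.84·5.67×10⁻⁸·60.27) = 2.612×10¹⁰ K⁴.

T ≈ 402 K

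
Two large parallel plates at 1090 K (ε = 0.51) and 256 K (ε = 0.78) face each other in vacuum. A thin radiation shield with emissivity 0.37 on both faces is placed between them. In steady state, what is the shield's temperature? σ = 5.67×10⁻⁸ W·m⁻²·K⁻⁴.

T_s ≈ 893 K

In steady state the net flux on the hot side equals that on the cold side.
σ(T₁⁴−T_s⁴)/D₁ = σ(T_s⁴−T₂⁴)/D₂, with D₁ = 1/ε₁+1/ε_s−1 = 3.663, D₂ = 1/ε_s+1/ε₂−1 = 2.985.
Solve for T_s⁴: T_s⁴ = (D₂·T₁⁴ + D₁·T₂⁴)/(D₁+D₂) = 6.361×10¹¹ K⁴.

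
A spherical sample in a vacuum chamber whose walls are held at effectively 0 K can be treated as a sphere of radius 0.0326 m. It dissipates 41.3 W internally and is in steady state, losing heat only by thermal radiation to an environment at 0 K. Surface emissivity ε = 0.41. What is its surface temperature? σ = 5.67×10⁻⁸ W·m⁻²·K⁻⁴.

T ≈ 604 K

Steady state: internal power = radiated power, P = εσA T⁴.
Radiating area A = 4πr² = 0.01336 m².
T⁴ = P/(εσA) = 41.3/(0.41·5.67×10⁻⁸·0.01336) = 1.330×10¹¹ K⁴.
T = (1.330×10¹¹)^(1/4).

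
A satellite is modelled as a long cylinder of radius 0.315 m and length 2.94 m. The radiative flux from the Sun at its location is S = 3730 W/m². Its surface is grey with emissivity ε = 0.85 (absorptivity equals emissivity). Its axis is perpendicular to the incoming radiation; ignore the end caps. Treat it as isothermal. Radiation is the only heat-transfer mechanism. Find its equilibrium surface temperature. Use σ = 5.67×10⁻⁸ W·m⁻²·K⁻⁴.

T ≈ 380 K

At equilibrium, absorbed power = emitted power.
Absorbing cross-section = 2rL = 1.852 m²; emitting surface = 2πrL = 5.819 m² (ratio π).
εS·A_cross = εσ·A_surf·T⁴  ⇒  T⁴ = S/(πσ)   (ε cancels).
T⁴ = 3730/(π·5.67×10⁻⁸) = 2.094×10¹⁰ K⁴.
T = (2.094×10¹⁰)^(1/4).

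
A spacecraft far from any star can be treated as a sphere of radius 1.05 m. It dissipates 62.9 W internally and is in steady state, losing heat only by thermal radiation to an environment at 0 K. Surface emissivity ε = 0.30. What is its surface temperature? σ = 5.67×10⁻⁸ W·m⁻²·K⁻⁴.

T ≈ 128 K

Steady state: internal power = radiated power, P = εσA T⁴.
Radiating area A = 4πr² = 13.85 m².
T⁴ = P/(εσA) = 62.9/(0.30·5.67×10⁻⁸·13.85) = 2.669×10⁸ K⁴.
T = (2.669×10⁸)^(1/4).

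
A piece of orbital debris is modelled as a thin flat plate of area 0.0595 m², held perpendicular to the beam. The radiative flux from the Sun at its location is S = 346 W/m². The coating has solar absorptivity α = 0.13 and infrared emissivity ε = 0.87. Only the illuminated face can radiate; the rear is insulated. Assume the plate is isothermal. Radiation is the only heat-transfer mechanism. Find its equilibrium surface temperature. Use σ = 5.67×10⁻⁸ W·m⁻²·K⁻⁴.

T ≈ 174 K

At equilibrium, absorbed power = emitted power.
Absorbing cross-section = A = 0.05950 m²; emitting surface = A = 0.05950 m² (ratio 1).
αS·A_cross = εσ·A_surf·T⁴  ⇒  T⁴ = αS/(ε·1σ).
T⁴ = 0.130·346/(0.87·1·5.67×10⁻⁸) = 9.118×10⁸ K⁴.
T = (9.118×10⁸)^(1/4).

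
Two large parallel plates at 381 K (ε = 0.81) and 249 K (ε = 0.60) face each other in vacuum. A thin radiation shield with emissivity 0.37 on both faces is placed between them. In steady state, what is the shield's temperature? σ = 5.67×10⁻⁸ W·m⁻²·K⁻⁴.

In steady state the net flux on the hot side equals that on the cold side.
σ(T₁⁴−T_s⁴)/D₁ = σ(T_s⁴−T₂⁴)/D₂, with D₁ = 1/ε₁+1/ε_s−1 = 2.937, D₂ = 1/ε_s+1/ε₂−1 = 3.369.
Solve for T_s⁴: T_s⁴ = (D₂·T₁⁴ + D₁·T₂⁴)/(D₁+D₂) = 1.305×10¹⁰ K⁴.

T_s ≈ 338 K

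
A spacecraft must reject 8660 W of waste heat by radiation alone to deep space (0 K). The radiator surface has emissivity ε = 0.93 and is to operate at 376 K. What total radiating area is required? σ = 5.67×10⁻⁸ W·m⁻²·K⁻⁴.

A ≈ 8.22 m²

P = εσA T⁴ ⇒ A = P/(εσT⁴).
T⁴ = 1.999×10¹⁰ K⁴.
A = 8660/(0.93 × 5.67×10⁻⁸ × 1.999×10¹⁰).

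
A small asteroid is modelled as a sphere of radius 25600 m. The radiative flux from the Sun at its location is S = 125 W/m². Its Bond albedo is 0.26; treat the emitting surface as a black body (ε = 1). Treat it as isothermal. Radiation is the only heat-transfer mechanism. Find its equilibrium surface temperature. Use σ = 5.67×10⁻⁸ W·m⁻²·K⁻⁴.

T ≈ 142 K

At equilibrium, absorbed power = emitted power.
Absorbing cross-section = πr² = 2.059×10⁹ m²; emitting surface = 4πr² = 8.235×10⁹ m² (ratio 4).
(1−a)S·A_cross = εσ·A_surf·T⁴  ⇒  T⁴ = (1−a)S/(4σ).
T⁴ = 0.740·125/(4·5.67×10⁻⁸) = 4.078×10⁸ K⁴.
T = (4.078×10⁸)^(1/4).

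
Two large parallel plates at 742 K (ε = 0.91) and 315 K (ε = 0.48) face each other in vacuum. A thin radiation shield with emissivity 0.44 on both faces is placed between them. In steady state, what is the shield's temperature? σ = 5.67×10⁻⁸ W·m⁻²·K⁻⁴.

In steady state the net flux on the hot side equals that on the cold side.
σ(T₁⁴−T_s⁴)/D₁ = σ(T_s⁴−T₂⁴)/D₂, with D₁ = 1/ε₁+1/ε_s−1 = 2.372, D₂ = 1/ε_s+1/ε₂−1 = 3.356.
Solve for T_s⁴: T_s⁴ = (D₂·T₁⁴ + D₁·T₂⁴)/(D₁+D₂) = 1.817×10¹¹ K⁴.

T_s ≈ 653 K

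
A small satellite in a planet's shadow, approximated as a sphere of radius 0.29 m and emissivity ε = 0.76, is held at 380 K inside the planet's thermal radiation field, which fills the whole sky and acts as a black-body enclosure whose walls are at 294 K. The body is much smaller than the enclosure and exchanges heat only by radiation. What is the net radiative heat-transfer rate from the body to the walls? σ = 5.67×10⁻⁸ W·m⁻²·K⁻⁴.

P_net ≈ 609 W

For a small grey body in a large enclosure: P_net = εσA(T_body⁴ − T_wall⁴).
A = 4πr² = 1.057 m²; T_body⁴ − T_wall⁴ = 2.085×10¹⁰ − 7.471×10⁹ = 1.338×10¹⁰ K⁴.
|P_net| = 0.76·5.67×10⁻⁸·1.057·1.338×10¹⁰.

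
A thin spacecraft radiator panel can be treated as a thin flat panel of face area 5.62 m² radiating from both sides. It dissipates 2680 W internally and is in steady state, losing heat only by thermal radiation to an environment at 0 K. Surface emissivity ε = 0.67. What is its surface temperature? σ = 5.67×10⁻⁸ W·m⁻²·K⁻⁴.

Steady state: internal power = radiated power, P = εσA T⁴.
Radiating area A = 2·5.62 = 11.24 m².
T⁴ = P/(εσA) = 2680/(0.67·5.67×10⁻⁸·11.24) = 6.276×10⁹ K⁴.
T = (6.276×10⁹)^(1/4).

T ≈ 281 K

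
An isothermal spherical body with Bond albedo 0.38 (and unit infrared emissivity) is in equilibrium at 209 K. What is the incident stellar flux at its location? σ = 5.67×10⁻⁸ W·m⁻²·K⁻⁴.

S ≈ 698 W/m²

(1−a)S·πr² = σ·4πr²·T⁴ ⇒ S = 4σT⁴/(1−a).
S = 4·5.67×10⁻⁸·1.908×10⁹/0.620.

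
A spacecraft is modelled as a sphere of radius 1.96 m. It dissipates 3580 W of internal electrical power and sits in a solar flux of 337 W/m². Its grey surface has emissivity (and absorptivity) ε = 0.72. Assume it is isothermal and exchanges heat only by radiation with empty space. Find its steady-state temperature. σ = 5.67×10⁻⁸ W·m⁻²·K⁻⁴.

T ≈ 240 K

At steady state, absorbed solar power + internal power = radiated power.
Absorbed: α·S·A_cross = 0.72·337·12.07 = 2928 W (cross-section πr²).
Total input = 2928 + 3580 = 6508 W.
Radiated: εσ·A_surf·T⁴ with A_surf = 4πr² = 48.27 m².
T⁴ = 6508/(0.72·5.67×10⁻⁸·48.27) = 3.302×10⁹ K⁴.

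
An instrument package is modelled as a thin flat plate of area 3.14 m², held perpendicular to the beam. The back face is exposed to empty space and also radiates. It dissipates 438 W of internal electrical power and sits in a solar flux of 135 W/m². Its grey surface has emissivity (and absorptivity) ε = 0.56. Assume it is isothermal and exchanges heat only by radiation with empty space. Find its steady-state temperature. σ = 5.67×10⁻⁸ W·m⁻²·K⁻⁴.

T ≈ 241 K

At steady state, absorbed solar power + internal power = radiated power.
Absorbed: α·S·A_cross = 0.56·135·3.140 = 237.4 W (cross-section A).
Total input = 237.4 + 438 = 675.4 W.
Radiated: εσ·A_surf·T⁴ with A_surf = 2A = 6.280 m².
T⁴ = 675.4/(0.56·5.67×10⁻⁸·6.280) = 3.387×10⁹ K⁴.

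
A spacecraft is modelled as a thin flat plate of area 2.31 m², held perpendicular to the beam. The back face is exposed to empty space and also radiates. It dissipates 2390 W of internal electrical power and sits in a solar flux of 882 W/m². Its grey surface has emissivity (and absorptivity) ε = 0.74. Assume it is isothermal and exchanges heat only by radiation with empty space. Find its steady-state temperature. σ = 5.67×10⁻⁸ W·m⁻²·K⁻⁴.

T ≈ 377 K

At steady state, absorbed solar power + internal power = radiated power.
Absorbed: α·S·A_cross = 0.74·882·2.310 = 1508 W (cross-section A).
Total input = 1508 + 2390 = 3898 W.
Radiated: εσ·A_surf·T⁴ with A_surf = 2A = 4.620 m².
T⁴ = 3898/(0.74·5.67×10⁻⁸·4.620) = 2.011×10¹⁰ K⁴.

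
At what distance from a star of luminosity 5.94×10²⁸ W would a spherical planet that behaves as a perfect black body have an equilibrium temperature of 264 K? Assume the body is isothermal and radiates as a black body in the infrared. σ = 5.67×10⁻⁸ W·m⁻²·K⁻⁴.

For an isothermal black-emitting sphere, (1−a)S·πr² = σ·4πr²·T⁴ ⇒ S = 4σT⁴/(1−a).
S = 4·5.67×10⁻⁸·(264)⁴/1.00 = 1102 W/m².
Flux falls as S = L/(4πd²), so d = √(L/(4πS)) = √(5.94×10²⁸/(4π·1102)).

d ≈ 2.07×10¹² m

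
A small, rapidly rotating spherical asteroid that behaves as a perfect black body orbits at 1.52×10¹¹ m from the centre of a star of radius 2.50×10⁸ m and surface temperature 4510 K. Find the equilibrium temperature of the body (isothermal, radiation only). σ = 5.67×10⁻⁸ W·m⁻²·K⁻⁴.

The star's surface emits σT_*⁴; at distance d the flux is S = σT_*⁴(R_*/d)².
S = 5.67×10⁻⁸·(4510)⁴·(2.50×10⁸/1.52×10¹¹)² = 63.46 W/m².
For an isothermal sphere T⁴ = (1−a)S/(4σ) = 2.798×10⁸ K⁴.

T ≈ 129 K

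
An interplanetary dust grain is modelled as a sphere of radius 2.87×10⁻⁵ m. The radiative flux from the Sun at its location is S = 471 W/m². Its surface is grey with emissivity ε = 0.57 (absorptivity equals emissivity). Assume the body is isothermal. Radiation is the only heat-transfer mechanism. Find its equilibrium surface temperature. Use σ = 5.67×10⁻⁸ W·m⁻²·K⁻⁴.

T ≈ 213 K

At equilibrium, absorbed power = emitted power.
Absorbing cross-section = πr² = 2.588×10⁻⁹ m²; emitting surface = 4πr² = 1.035×10⁻⁸ m² (ratio 4).
εS·A_cross = εσ·A_surf·T⁴  ⇒  T⁴ = S/(4σ)   (ε cancels).
T⁴ = 471/(4·5.67×10⁻⁸) = 2.077×10⁹ K⁴.
T = (2.077×10⁹)^(1/4).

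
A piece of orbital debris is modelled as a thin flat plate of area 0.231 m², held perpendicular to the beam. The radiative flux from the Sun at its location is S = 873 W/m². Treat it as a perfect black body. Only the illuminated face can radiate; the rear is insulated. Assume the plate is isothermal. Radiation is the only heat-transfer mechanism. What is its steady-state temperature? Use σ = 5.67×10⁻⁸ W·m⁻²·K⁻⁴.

T ≈ 352 K

At equilibrium, absorbed power = emitted power.
Absorbing cross-section = A = 0.2310 m²; emitting surface = A = 0.2310 m² (ratio 1).
S·A_cross = εσ·A_surf·T⁴  ⇒  T⁴ = S/(1σ).
T⁴ = 1.00·873/(1·5.67×10⁻⁸) = 1.540×10¹⁰ K⁴.
T = (1.540×10¹⁰)^(1/4).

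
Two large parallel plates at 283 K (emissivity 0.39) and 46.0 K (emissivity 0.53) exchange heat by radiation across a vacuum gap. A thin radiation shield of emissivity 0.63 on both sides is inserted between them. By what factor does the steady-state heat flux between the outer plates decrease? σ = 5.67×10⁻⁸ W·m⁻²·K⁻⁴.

factor ≈ 1.63

Without shield: q₀ = σΔ(T⁴)/(1/ε₁+1/ε₂−1) with denominator 3.451.
With shield the two gaps are in series; the resistances add: (1/ε₁+1/ε_s−1)+(1/ε_s+1/ε₂−1) = 3.151+2.474 = 5.625.
Heat-flux ratio q₀/q = 5.625/3.451.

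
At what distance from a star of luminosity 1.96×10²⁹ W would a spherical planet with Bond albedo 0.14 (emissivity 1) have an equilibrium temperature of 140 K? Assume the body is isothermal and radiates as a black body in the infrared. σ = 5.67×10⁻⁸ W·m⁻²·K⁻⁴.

d ≈ 1.24×10¹³ m

For an isothermal black-emitting sphere, (1−a)S·πr² = σ·4πr²·T⁴ ⇒ S = 4σT⁴/(1−a).
S = 4·5.67×10⁻⁸·(140)⁴/0.860 = 101.3 W/m².
Flux falls as S = L/(4πd²), so d = √(L/(4πS)) = √(1.96×10²⁹/(4π·101.3)).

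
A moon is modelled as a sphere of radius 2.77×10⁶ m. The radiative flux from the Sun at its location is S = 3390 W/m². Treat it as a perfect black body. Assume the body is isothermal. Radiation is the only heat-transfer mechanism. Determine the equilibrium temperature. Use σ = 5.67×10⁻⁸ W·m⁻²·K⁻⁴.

T ≈ 350 K

At equilibrium, absorbed power = emitted power.
Absorbing cross-section = πr² = 2.411×10¹³ m²; emitting surface = 4πr² = 9.642×10¹³ m² (ratio 4).
S·A_cross = εσ·A_surf·T⁴  ⇒  T⁴ = S/(4σ).
T⁴ = 1.00·3390/(4·5.67×10⁻⁸) = 1.495×10¹⁰ K⁴.
T = (1.495×10¹⁰)^(1/4).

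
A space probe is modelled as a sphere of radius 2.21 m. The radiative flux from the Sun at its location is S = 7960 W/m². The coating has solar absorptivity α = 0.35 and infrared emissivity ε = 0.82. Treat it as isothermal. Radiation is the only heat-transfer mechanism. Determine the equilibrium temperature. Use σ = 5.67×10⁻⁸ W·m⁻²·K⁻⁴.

At equilibrium, absorbed power = emitted power.
Absorbing cross-section = πr² = 15.34 m²; emitting surface = 4πr² = 61.38 m² (ratio 4).
αS·A_cross = εσ·A_surf·T⁴  ⇒  T⁴ = αS/(ε·4σ).
T⁴ = 0.350·7960/(0.82·4·5.67×10⁻⁸) = 1.498×10¹⁰ K⁴.
T = (1.498×10¹⁰)^(1/4).

T ≈ 350 K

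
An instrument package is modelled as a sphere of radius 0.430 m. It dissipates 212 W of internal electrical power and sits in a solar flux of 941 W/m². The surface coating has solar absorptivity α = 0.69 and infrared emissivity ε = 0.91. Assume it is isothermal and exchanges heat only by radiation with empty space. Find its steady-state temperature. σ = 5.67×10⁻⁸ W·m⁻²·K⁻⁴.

T ≈ 265 K

At steady state, absorbed solar power + internal power = radiated power.
Absorbed: α·S·A_cross = 0.69·941·0.5809 = 377.2 W (cross-section πr²).
Total input = 377.2 + 212 = 589.2 W.
Radiated: εσ·A_surf·T⁴ with A_surf = 4πr² = 2.324 m².
T⁴ = 589.2/(0.91·5.67×10⁻⁸·2.324) = 4.914×10⁹ K⁴.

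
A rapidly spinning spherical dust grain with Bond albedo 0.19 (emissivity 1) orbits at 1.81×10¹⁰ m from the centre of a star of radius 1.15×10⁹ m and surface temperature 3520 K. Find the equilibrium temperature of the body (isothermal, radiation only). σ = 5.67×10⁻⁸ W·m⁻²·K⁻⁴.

T ≈ 595 K

The star's surface emits σT_*⁴; at distance d the flux is S = σT_*⁴(R_*/d)².
S = 5.67×10⁻⁸·(3520)⁴·(1.15×10⁹/1.81×10¹⁰)² = 35140 W/m².
For an isothermal sphere T⁴ = (1−a)S/(4σ) = 1.255×10¹¹ K⁴.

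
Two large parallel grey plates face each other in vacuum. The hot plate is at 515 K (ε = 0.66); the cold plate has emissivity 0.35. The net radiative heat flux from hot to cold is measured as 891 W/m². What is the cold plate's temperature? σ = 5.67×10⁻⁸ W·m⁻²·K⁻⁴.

q = σ(T₁⁴ − T₂⁴)/(1/ε₁ + 1/ε₂ − 1); denominator = 3.372.
T₂⁴ = T₁⁴ − q·(1/ε₁+1/ε₂−1)/σ = 7.034×10¹⁰ − 891·3.372/5.67×10⁻⁸
    = 1.735×10¹⁰ K⁴.

T₂ ≈ 363 K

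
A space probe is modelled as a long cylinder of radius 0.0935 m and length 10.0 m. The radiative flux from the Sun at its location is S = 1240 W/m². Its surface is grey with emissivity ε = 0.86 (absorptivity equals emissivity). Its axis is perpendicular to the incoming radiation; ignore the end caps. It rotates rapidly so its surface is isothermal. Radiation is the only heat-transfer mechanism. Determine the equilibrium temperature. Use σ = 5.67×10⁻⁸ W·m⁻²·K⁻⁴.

T ≈ 289 K

At equilibrium, absorbed power = emitted power.
Absorbing cross-section = 2rL = 1.870 m²; emitting surface = 2πrL = 5.875 m² (ratio π).
εS·A_cross = εσ·A_surf·T⁴  ⇒  T⁴ = S/(πσ)   (ε cancels).
T⁴ = 1240/(π·5.67×10⁻⁸) = 6.961×10⁹ K⁴.
T = (6.961×10⁹)^(1/4).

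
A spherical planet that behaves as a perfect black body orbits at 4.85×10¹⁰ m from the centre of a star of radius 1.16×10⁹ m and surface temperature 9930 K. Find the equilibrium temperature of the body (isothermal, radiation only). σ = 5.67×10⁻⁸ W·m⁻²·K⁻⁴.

The star's surface emits σT_*⁴; at distance d the flux is S = σT_*⁴(R_*/d)².
S = 5.67×10⁻⁸·(9930)⁴·(1.16×10⁹/4.85×10¹⁰)² = 3.154×10⁵ W/m².
For an isothermal sphere T⁴ = (1−a)S/(4σ) = 1.390×10¹² K⁴.

T ≈ 1090 K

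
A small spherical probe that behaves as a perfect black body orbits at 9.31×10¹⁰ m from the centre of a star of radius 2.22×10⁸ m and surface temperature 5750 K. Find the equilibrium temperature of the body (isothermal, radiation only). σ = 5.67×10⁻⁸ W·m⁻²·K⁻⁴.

The star's surface emits σT_*⁴; at distance d the flux is S = σT_*⁴(R_*/d)².
S = 5.67×10⁻⁸·(5750)⁴·(2.22×10⁸/9.31×10¹⁰)² = 352.4 W/m².
For an isothermal sphere T⁴ = (1−a)S/(4σ) = 1.554×10⁹ K⁴.

T ≈ 199 K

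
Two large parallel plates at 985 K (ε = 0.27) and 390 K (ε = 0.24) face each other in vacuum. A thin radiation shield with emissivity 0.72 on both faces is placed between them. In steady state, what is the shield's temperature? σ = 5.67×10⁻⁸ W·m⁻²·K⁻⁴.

In steady state the net flux on the hot side equals that on the cold side.
σ(T₁⁴−T_s⁴)/D₁ = σ(T_s⁴−T₂⁴)/D₂, with D₁ = 1/ε₁+1/ε_s−1 = 4.093, D₂ = 1/ε_s+1/ε₂−1 = 4.556.
Solve for T_s⁴: T_s⁴ = (D₂·T₁⁴ + D₁·T₂⁴)/(D₁+D₂) = 5.068×10¹¹ K⁴.

T_s ≈ 844 K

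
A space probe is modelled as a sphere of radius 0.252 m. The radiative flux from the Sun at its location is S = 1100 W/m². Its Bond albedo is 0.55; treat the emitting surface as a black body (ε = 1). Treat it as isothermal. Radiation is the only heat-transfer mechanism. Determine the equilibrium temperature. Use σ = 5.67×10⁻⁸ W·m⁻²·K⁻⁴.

At equilibrium, absorbed power = emitted power.
Absorbing cross-section = πr² = 0.1995 m²; emitting surface = 4πr² = 0.7980 m² (ratio 4).
(1−a)S·A_cross = εσ·A_surf·T⁴  ⇒  T⁴ = (1−a)S/(4σ).
T⁴ = 0.450·1100/(4·5.67×10⁻⁸) = 2.183×10⁹ K⁴.
T = (2.183×10⁹)^(1/4).

T ≈ 216 K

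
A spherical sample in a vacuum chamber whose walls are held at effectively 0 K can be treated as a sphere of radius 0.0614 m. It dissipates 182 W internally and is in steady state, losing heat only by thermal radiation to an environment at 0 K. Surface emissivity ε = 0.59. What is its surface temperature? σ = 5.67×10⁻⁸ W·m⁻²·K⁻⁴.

Steady state: internal power = radiated power, P = εσA T⁴.
Radiating area A = 4πr² = 0.04737 m².
T⁴ = P/(εσA) = 182/(0.59·5.67×10⁻⁸·0.04737) = 1.148×10¹¹ K⁴.
T = (1.148×10¹¹)^(1/4).

T ≈ 582 K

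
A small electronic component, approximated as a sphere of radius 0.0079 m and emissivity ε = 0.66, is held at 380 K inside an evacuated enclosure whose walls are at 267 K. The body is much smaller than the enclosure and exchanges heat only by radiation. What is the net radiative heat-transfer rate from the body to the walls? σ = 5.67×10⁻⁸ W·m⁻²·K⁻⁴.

P_net ≈ 0.463 W

For a small grey body in a large enclosure: P_net = εσA(T_body⁴ − T_wall⁴).
A = 4πr² = 7.843×10⁻⁴ m²; T_body⁴ − T_wall⁴ = 2.085×10¹⁰ − 5.082×10⁹ = 1.577×10¹⁰ K⁴.
|P_net| = 0.66·5.67×10⁻⁸·7.843×10⁻⁴·1.577×10¹⁰.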